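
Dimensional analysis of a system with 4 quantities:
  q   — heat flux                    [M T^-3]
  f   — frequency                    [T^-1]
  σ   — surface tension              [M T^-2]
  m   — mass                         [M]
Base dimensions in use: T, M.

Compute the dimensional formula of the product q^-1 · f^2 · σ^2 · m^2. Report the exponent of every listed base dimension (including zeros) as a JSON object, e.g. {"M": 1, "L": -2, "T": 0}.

{"T": -3, "M": 3}

Write exponents as rows T,M / cols q,f,σ,m:
  T: [-3 -1 -2  0]
  M: [ 1  0  1  1]
  [T]: (-1)·-3+(2)·-1+(2)·-2+(2)·0 = -3
  [M]: (-1)·1+(2)·0+(2)·1+(2)·1 = 3
⇒ T^-3 M^3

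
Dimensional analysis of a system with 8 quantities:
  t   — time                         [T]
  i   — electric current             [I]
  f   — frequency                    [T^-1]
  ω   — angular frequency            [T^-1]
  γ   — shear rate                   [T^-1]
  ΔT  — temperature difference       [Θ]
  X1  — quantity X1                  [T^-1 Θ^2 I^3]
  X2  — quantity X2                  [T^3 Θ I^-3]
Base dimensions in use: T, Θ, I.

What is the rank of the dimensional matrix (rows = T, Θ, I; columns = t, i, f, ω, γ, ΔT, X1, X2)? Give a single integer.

Dimensional matrix (T×Θ×I by t×i×f×ω×γ×ΔT×X1×X2):
  T: [ 1  0 -1 -1 -1  0 -1  3]
  Θ: [ 0  0  0  0  0  1  2  1]
  I: [ 0  1  0  0  0  0  3 -3]
Echelon form has 3 nonzero rows (pivots: t,i,ΔT)

3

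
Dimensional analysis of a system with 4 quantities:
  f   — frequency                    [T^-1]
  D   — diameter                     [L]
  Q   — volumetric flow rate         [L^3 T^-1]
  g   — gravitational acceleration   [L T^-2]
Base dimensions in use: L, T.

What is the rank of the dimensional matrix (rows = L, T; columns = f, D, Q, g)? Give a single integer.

2

Dimensional matrix (L×T by f×D×Q×g):
  L: [ 0  1  3  1]
  T: [-1  0 -1 -2]
Row reduction gives pivot columns f,D; rank = 2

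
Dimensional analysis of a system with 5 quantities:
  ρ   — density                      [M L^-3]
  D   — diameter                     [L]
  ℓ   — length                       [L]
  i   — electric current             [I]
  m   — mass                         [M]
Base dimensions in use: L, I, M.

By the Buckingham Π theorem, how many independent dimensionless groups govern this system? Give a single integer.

2

Write exponents as rows L,I,M / cols ρ,D,ℓ,i,m:
  L: [-3  1  1  0  0]
  I: [ 0  0  0  1  0]
  M: [ 1  0  0  0  1]
Row reduction gives pivot columns ρ,D,i; rank = 3
5 vars − rank 3 = 2 Π groups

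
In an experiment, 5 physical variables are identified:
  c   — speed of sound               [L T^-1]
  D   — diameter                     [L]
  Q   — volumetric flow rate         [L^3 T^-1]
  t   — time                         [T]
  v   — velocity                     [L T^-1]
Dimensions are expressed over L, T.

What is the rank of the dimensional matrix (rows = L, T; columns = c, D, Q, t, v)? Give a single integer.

Dimensional matrix (L×T by c×D×Q×t×v):
  L: [ 1  1  3  0  1]
  T: [-1  0 -1  1 -1]
Echelon form has 2 nonzero rows (pivots: c,D)

2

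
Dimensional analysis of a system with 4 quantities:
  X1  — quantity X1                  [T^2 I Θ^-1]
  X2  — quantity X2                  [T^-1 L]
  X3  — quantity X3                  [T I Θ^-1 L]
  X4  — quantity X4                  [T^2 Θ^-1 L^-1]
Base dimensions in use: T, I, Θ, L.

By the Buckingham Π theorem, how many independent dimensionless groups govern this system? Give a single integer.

Dimensional matrix (T×I×Θ×L by X1×X2×X3×X4):
  T: [ 2 -1  1  2]
  I: [ 1  0  1  0]
  Θ: [-1  0 -1 -1]
  L: [ 0  1  1 -1]
Echelon form has 3 nonzero rows (pivots: X1,X2,X4)
4 vars − rank 3 = 1 Π group

1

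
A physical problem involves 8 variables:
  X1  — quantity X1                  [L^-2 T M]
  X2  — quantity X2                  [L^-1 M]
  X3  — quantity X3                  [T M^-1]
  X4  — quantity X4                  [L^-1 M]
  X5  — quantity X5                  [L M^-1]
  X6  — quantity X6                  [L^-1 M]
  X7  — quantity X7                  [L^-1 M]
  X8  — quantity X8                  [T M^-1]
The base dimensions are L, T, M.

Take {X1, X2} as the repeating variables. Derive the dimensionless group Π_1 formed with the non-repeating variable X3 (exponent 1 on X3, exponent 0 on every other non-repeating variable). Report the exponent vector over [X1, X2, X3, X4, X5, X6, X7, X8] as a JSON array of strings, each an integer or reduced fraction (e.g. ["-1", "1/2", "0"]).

Dimensional matrix (L×T×M by X1×X2×X3×X4×X5×X6×X7×X8):
  L: [-2 -1  0 -1  1 -1 -1  0]
  T: [ 1  0  1  0  0  0  0  1]
  M: [ 1  1 -1  1 -1  1  1 -1]
RREF → pivots at {X1,X2} ⇒ r = 2
Pivot set = {X1,X2}, free = {X3,X4,X5,X6,X7,X8}
RREF:
  r0: [   1    0    1    0    0    0    0    1]
  r1: [   0    1   -2    1   -1    1    1   -2]
  r2: [   0    0    0    0    0    0    0    0]
Fix exponent of X3 at 1, X4 at 0, X5 at 0, X6 at 0, X7 at 0, X8 at 0; solve each RREF row for its pivot's exponent:
  r0: exp(X1) + (1)·1 = 0 ⇒ exp(X1) = -1
  r1: exp(X2) + (-2)·1 = 0 ⇒ exp(X2) = 2
Π_1 = X1^-1 · X2^2 · X3

["-1", "2", "1", "0", "0", "0", "0", "0"]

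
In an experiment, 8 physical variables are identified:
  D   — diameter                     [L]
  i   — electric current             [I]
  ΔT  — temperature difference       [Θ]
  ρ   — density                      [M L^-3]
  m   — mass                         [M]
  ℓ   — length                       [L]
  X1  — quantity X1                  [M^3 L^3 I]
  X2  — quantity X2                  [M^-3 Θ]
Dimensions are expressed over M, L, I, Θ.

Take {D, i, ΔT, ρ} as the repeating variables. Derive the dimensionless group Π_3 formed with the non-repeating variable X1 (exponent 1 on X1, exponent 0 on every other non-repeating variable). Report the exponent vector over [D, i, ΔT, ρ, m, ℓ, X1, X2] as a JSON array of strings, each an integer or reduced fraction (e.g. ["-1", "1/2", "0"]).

["-12", "-1", "0", "-3", "0", "0", "1", "0"]

Dimensional matrix (M×L×I×Θ by D×i×ΔT×ρ×m×ℓ×X1×X2):
  M: [ 0  0  0  1  1  0  3 -3]
  L: [ 1  0  0 -3  0  1  3  0]
  I: [ 0  1  0  0  0  0  1  0]
  Θ: [ 0  0  1  0  0  0  0  1]
Echelon form has 4 nonzero rows (pivots: D,i,ΔT,ρ)
Repeat: D,i,ΔT,ρ; free: m,ℓ,X1,X2
RREF:
  r0: [   1    0    0    0    3    1   12   -9]
  r1: [   0    1    0    0    0    0    1    0]
  r2: [   0    0    1    0    0    0    0    1]
  r3: [   0    0    0    1    1    0    3   -3]
Fix exponent of X1 at 1, m at 0, ℓ at 0, X2 at 0; solve each RREF row for its pivot's exponent:
  r0: exp(D) + (12)·1 = 0 ⇒ exp(D) = -12
  r1: exp(i) + (1)·1 = 0 ⇒ exp(i) = -1
  r2: exp(ΔT) + (0)·1 = 0 ⇒ exp(ΔT) = 0
  r3: exp(ρ) + (3)·1 = 0 ⇒ exp(ρ) = -3
Π_3 = D^-12 · i^-1 · ρ^-3 · X1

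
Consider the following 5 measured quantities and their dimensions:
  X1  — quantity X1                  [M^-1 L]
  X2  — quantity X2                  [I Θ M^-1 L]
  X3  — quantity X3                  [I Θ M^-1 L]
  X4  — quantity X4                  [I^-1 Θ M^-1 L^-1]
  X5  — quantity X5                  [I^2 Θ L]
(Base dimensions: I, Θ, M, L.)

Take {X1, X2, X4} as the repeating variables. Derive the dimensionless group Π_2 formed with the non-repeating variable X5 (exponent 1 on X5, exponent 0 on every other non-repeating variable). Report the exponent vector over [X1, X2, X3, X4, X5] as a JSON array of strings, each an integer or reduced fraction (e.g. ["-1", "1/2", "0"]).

["1", "-3/2", "0", "1/2", "1"]

Dimensional matrix (I×Θ×M×L by X1×X2×X3×X4×X5):
  I: [ 0  1  1 -1  2]
  Θ: [ 0  1  1  1  1]
  M: [-1 -1 -1 -1  0]
  L: [ 1  1  1 -1  1]
Row reduction gives pivot columns X1,X2,X4; rank = 3
Pivot set = {X1,X2,X4}, free = {X3,X5}
RREF:
  r0: [   1    0    0    0   -1]
  r1: [   0    1    1    0  3/2]
  r2: [   0    0    0    1 -1/2]
  r3: [   0    0    0    0    0]
Fix exponent of X5 at 1, X3 at 0; solve each RREF row for its pivot's exponent:
  r0: exp(X1) + (-1)·1 = 0 ⇒ exp(X1) = 1
  r1: exp(X2) + (3/2)·1 = 0 ⇒ exp(X2) = -3/2
  r2: exp(X4) + (-1/2)·1 = 0 ⇒ exp(X4) = 1/2
Π_2 = X1 · X2^(-3/2) · X4^(1/2) · X5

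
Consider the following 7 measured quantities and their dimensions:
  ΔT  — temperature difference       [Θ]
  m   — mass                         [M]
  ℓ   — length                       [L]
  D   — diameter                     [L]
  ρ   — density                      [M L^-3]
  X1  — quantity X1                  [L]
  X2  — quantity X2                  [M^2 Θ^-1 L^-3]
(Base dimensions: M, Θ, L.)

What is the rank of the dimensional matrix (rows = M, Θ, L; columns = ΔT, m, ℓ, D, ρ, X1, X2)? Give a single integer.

3

Exponent matrix [M,Θ,L] × [ΔT,m,ℓ,D,ρ,X1,X2]:
  M: [ 0  1  0  0  1  0  2]
  Θ: [ 1  0  0  0  0  0 -1]
  L: [ 0  0  1  1 -3  1 -3]
Row reduction gives pivot columns ΔT,m,ℓ; rank = 3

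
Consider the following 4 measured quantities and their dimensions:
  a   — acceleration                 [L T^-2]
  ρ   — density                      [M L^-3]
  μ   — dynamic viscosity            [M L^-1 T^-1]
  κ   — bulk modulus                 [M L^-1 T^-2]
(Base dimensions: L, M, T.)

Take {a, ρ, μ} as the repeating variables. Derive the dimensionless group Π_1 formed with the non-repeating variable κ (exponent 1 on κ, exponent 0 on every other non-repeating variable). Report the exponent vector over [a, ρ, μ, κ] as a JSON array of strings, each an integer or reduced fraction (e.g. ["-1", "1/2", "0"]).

["-2/3", "-1/3", "-2/3", "1"]

Dimensional matrix (L×M×T by a×ρ×μ×κ):
  L: [ 1 -3 -1 -1]
  M: [ 0  1  1  1]
  T: [-2  0 -1 -2]
RREF → pivots at {a,ρ,μ} ⇒ r = 3
Pivot set = {a,ρ,μ}, free = {κ}
RREF:
  r0: [   1    0    0  2/3]
  r1: [   0    1    0  1/3]
  r2: [   0    0    1  2/3]
Fix exponent of κ at 1; solve each RREF row for its pivot's exponent:
  r0: exp(a) + (2/3)·1 = 0 ⇒ exp(a) = -2/3
  r1: exp(ρ) + (1/3)·1 = 0 ⇒ exp(ρ) = -1/3
  r2: exp(μ) + (2/3)·1 = 0 ⇒ exp(μ) = -2/3
Π_1 = a^(-2/3) · ρ^(-1/3) · μ^(-2/3) · κ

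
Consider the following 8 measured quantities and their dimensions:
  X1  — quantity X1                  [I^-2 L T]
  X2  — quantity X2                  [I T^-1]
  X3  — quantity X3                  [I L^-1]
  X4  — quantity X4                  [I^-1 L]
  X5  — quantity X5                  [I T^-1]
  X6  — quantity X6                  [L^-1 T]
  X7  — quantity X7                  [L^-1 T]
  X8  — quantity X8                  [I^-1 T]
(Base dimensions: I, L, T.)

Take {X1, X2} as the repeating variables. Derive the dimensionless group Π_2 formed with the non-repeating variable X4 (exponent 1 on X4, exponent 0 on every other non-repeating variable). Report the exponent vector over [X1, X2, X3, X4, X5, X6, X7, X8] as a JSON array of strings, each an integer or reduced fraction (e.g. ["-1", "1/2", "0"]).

["-1", "-1", "0", "1", "0", "0", "0", "0"]

Exponent matrix [I,L,T] × [X1,X2,X3,X4,X5,X6,X7,X8]:
  I: [-2  1  1 -1  1  0  0 -1]
  L: [ 1  0 -1  1  0 -1 -1  0]
  T: [ 1 -1  0  0 -1  1  1  1]
Echelon form has 2 nonzero rows (pivots: X1,X2)
Repeat: X1,X2; free: X3,X4,X5,X6,X7,X8
RREF:
  r0: [   1    0   -1    1    0   -1   -1    0]
  r1: [   0    1   -1    1    1   -2   -2   -1]
  r2: [   0    0    0    0    0    0    0    0]
Fix exponent of X4 at 1, X3 at 0, X5 at 0, X6 at 0, X7 at 0, X8 at 0; solve each RREF row for its pivot's exponent:
  r0: exp(X1) + (1)·1 = 0 ⇒ exp(X1) = -1
  r1: exp(X2) + (1)·1 = 0 ⇒ exp(X2) = -1
Π_2 = X1^-1 · X2^-1 · X4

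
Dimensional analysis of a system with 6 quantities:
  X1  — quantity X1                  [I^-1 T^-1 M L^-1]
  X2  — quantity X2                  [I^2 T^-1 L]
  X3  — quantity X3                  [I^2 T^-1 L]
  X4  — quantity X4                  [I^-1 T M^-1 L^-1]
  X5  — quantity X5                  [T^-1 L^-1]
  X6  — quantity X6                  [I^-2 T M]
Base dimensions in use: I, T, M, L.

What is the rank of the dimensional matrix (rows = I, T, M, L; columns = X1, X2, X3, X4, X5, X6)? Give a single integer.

Write exponents as rows I,T,M,L / cols X1,X2,X3,X4,X5,X6:
  I: [-1  2  2 -1  0 -2]
  T: [-1 -1 -1  1 -1  1]
  M: [ 1  0  0 -1  0  1]
  L: [-1  1  1 -1 -1  0]
Echelon form has 3 nonzero rows (pivots: X1,X2,X4)

3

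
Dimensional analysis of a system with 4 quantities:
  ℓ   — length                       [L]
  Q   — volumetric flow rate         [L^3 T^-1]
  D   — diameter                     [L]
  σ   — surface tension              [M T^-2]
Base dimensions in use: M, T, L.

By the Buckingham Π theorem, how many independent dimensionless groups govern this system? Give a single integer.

1

Dimensional matrix (M×T×L by ℓ×Q×D×σ):
  M: [ 0  0  0  1]
  T: [ 0 -1  0 -2]
  L: [ 1  3  1  0]
Echelon form has 3 nonzero rows (pivots: ℓ,Q,σ)
Π count = n − r = 4 − 3 = 1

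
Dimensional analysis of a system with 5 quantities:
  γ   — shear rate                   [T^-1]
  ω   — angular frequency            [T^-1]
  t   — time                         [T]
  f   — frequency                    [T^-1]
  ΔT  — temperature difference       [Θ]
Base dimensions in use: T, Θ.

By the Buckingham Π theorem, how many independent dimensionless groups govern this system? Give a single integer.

Exponent matrix [T,Θ] × [γ,ω,t,f,ΔT]:
  T: [-1 -1  1 -1  0]
  Θ: [ 0  0  0  0  1]
Row reduction gives pivot columns γ,ΔT; rank = 2
n=5, r=2 ⇒ 3 dimensionless groups

3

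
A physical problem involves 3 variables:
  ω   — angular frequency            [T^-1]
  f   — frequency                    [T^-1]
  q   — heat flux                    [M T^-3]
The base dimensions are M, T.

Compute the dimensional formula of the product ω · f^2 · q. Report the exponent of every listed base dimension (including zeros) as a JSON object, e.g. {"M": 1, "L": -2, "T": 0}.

Dimensional matrix (M×T by ω×f×q):
  M: [ 0  0  1]
  T: [-1 -1 -3]
  [M]: (1)·0+(2)·0+(1)·1 = 1
  [T]: (1)·-1+(2)·-1+(1)·-3 = -6
⇒ M T^-6

{"M": 1, "T": -6}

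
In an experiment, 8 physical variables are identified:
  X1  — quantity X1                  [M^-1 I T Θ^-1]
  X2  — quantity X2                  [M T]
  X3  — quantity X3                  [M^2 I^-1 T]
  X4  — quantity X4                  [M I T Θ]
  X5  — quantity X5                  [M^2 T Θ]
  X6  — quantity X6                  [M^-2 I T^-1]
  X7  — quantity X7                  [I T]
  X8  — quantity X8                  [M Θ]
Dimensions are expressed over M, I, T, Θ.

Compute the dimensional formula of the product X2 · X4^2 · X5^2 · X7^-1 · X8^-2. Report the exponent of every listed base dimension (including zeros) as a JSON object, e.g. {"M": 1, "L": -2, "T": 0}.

{"M": 5, "I": 1, "T": 4, "Θ": 2}

Dimensional matrix (M×I×T×Θ by X1×X2×X3×X4×X5×X6×X7×X8):
  M: [-1  1  2  1  2 -2  0  1]
  I: [ 1  0 -1  1  0  1  1  0]
  T: [ 1  1  1  1  1 -1  1  0]
  Θ: [-1  0  0  1  1  0  0  1]
  [M]: (1)·1+(2)·1+(2)·2+(-1)·0+(-2)·1 = 5
  [I]: (1)·0+(2)·1+(2)·0+(-1)·1+(-2)·0 = 1
  [T]: (1)·1+(2)·1+(2)·1+(-1)·1+(-2)·0 = 4
  [Θ]: (1)·0+(2)·1+(2)·1+(-1)·0+(-2)·1 = 2
⇒ M^5 I T^4 Θ^2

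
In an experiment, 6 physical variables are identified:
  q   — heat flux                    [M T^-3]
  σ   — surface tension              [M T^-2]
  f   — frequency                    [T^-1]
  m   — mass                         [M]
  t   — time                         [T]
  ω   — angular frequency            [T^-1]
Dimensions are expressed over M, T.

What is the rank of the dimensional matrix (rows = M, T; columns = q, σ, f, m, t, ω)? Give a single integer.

Exponent matrix [M,T] × [q,σ,f,m,t,ω]:
  M: [ 1  1  0  1  0  0]
  T: [-3 -2 -1  0  1 -1]
RREF → pivots at {q,σ} ⇒ r = 2

2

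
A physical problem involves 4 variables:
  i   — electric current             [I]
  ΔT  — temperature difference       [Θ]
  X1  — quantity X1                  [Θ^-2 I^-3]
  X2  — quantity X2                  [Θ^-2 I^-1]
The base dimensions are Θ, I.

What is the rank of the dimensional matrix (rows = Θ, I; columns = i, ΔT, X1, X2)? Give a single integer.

2

Exponent matrix [Θ,I] × [i,ΔT,X1,X2]:
  Θ: [ 0  1 -2 -2]
  I: [ 1  0 -3 -1]
Echelon form has 2 nonzero rows (pivots: i,ΔT)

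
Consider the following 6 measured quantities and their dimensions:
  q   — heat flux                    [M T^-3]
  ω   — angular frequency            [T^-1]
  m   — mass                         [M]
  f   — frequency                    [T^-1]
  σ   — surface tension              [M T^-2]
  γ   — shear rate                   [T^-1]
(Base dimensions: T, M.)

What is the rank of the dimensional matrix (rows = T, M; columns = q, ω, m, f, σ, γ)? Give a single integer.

Exponent matrix [T,M] × [q,ω,m,f,σ,γ]:
  T: [-3 -1  0 -1 -2 -1]
  M: [ 1  0  1  0  1  0]
Row reduction gives pivot columns q,ω; rank = 2

2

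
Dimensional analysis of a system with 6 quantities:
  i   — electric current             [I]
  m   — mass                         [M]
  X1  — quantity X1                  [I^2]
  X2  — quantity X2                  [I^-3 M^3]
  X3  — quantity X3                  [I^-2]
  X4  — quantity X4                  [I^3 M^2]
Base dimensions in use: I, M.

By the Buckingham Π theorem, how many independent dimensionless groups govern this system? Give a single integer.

Dimensional matrix (I×M by i×m×X1×X2×X3×X4):
  I: [ 1  0  2 -3 -2  3]
  M: [ 0  1  0  3  0  2]
Echelon form has 2 nonzero rows (pivots: i,m)
6 vars − rank 2 = 4 Π groups

4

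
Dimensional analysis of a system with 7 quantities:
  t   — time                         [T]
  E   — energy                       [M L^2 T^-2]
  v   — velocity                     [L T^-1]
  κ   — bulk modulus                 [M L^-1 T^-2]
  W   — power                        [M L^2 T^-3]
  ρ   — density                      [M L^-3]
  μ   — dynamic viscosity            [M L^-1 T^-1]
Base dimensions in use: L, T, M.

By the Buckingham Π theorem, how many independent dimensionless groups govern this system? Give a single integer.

Exponent matrix [L,T,M] × [t,E,v,κ,W,ρ,μ]:
  L: [ 0  2  1 -1  2 -3 -1]
  T: [ 1 -2 -1 -2 -3  0 -1]
  M: [ 0  1  0  1  1  1  1]
RREF → pivots at {t,E,v} ⇒ r = 3
n=7, r=3 ⇒ 4 dimensionless groups

4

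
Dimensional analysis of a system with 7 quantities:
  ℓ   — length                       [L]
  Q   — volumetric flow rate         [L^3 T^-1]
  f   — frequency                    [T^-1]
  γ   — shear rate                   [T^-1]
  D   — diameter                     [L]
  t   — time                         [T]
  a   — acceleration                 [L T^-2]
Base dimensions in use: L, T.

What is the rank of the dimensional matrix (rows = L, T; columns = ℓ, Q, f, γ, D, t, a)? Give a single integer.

2

Dimensional matrix (L×T by ℓ×Q×f×γ×D×t×a):
  L: [ 1  3  0  0  1  0  1]
  T: [ 0 -1 -1 -1  0  1 -2]
Echelon form has 2 nonzero rows (pivots: ℓ,Q)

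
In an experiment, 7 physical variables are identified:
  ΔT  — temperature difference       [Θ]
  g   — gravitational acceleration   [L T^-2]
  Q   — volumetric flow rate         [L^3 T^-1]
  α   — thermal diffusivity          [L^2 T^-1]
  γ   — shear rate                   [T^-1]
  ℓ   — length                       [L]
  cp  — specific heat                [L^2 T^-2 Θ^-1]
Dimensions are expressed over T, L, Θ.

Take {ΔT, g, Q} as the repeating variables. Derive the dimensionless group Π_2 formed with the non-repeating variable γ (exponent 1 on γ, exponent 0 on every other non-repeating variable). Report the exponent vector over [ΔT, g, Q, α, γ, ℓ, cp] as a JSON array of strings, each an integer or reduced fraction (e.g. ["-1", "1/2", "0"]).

Dimensional matrix (T×L×Θ by ΔT×g×Q×α×γ×ℓ×cp):
  T: [ 0 -2 -1 -1 -1  0 -2]
  L: [ 0  1  3  2  0  1  2]
  Θ: [ 1  0  0  0  0  0 -1]
Row reduction gives pivot columns ΔT,g,Q; rank = 3
Pivot set = {ΔT,g,Q}, free = {α,γ,ℓ,cp}
RREF:
  r0: [   1    0    0    0    0    0   -1]
  r1: [   0    1    0  1/5  3/5 -1/5  4/5]
  r2: [   0    0    1  3/5 -1/5  2/5  2/5]
Fix exponent of γ at 1, α at 0, ℓ at 0, cp at 0; solve each RREF row for its pivot's exponent:
  r0: exp(ΔT) + (0)·1 = 0 ⇒ exp(ΔT) = 0
  r1: exp(g) + (3/5)·1 = 0 ⇒ exp(g) = -3/5
  r2: exp(Q) + (-1/5)·1 = 0 ⇒ exp(Q) = 1/5
Π_2 = g^(-3/5) · Q^(1/5) · γ

["0", "-3/5", "1/5", "0", "1", "0", "0"]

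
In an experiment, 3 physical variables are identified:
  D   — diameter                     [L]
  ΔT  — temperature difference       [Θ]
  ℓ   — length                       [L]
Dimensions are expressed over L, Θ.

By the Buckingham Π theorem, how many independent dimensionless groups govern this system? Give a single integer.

1

Dimensional matrix (L×Θ by D×ΔT×ℓ):
  L: [ 1  0  1]
  Θ: [ 0  1  0]
Row reduction gives pivot columns D,ΔT; rank = 2
n=3, r=2 ⇒ 1 dimensionless group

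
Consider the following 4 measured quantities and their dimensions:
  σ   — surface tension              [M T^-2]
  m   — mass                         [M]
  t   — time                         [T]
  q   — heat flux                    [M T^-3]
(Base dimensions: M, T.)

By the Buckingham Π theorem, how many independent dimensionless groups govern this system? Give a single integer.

Write exponents as rows M,T / cols σ,m,t,q:
  M: [ 1  1  0  1]
  T: [-2  0  1 -3]
Echelon form has 2 nonzero rows (pivots: σ,m)
Π count = n − r = 4 − 2 = 2

2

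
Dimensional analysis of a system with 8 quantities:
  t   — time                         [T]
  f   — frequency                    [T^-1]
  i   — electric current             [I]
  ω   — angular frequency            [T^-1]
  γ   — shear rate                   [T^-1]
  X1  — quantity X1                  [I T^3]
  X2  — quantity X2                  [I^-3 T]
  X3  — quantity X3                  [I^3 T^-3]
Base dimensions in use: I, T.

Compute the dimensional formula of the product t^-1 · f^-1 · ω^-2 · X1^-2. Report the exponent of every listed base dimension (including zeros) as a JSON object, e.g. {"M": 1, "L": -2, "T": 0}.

Dimensional matrix (I×T by t×f×i×ω×γ×X1×X2×X3):
  I: [ 0  0  1  0  0  1 -3  3]
  T: [ 1 -1  0 -1 -1  3  1 -3]
  [I]: (-1)·0+(-1)·0+(-2)·0+(-2)·1 = -2
  [T]: (-1)·1+(-1)·-1+(-2)·-1+(-2)·3 = -4
⇒ I^-2 T^-4

{"I": -2, "T": -4}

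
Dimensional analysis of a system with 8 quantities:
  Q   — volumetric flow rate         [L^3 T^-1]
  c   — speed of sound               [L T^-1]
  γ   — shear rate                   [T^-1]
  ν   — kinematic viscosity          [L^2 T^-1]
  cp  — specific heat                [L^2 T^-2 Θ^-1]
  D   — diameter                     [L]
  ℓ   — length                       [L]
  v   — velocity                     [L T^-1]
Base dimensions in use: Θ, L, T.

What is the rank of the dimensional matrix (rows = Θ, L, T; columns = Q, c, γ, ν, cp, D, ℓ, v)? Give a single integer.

3

Exponent matrix [Θ,L,T] × [Q,c,γ,ν,cp,D,ℓ,v]:
  Θ: [ 0  0  0  0 -1  0  0  0]
  L: [ 3  1  0  2  2  1  1  1]
  T: [-1 -1 -1 -1 -2  0  0 -1]
Row reduction gives pivot columns Q,c,cp; rank = 3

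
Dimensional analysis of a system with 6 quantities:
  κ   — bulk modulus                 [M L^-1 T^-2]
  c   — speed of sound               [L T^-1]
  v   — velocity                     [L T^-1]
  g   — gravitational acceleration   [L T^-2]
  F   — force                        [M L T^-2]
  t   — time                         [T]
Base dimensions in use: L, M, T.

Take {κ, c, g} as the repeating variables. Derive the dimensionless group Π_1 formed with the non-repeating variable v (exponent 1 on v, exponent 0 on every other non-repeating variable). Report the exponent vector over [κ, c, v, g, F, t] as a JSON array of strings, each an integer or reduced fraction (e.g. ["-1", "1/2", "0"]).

["0", "-1", "1", "0", "0", "0"]

Dimensional matrix (L×M×T by κ×c×v×g×F×t):
  L: [-1  1  1  1  1  0]
  M: [ 1  0  0  0  1  0]
  T: [-2 -1 -1 -2 -2  1]
Echelon form has 3 nonzero rows (pivots: κ,c,g)
Pivot set = {κ,c,g}, free = {v,F,t}
RREF:
  r0: [   1    0    0    0    1    0]
  r1: [   0    1    1    0    4    1]
  r2: [   0    0    0    1   -2   -1]
Fix exponent of v at 1, F at 0, t at 0; solve each RREF row for its pivot's exponent:
  r0: exp(κ) + (0)·1 = 0 ⇒ exp(κ) = 0
  r1: exp(c) + (1)·1 = 0 ⇒ exp(c) = -1
  r2: exp(g) + (0)·1 = 0 ⇒ exp(g) = 0
Π_1 = c^-1 · v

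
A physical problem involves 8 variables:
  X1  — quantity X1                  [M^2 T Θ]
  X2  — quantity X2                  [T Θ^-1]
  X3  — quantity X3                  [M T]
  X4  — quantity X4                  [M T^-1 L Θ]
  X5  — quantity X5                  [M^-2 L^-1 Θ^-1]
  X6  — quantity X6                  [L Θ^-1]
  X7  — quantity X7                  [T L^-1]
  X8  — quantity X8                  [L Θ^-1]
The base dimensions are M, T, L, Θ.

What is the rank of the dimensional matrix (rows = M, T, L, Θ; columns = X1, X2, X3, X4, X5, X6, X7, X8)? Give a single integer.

Write exponents as rows M,T,L,Θ / cols X1,X2,X3,X4,X5,X6,X7,X8:
  M: [ 2  0  1  1 -2  0  0  0]
  T: [ 1  1  1 -1  0  0  1  0]
  L: [ 0  0  0  1 -1  1 -1  1]
  Θ: [ 1 -1  0  1 -1 -1  0 -1]
Echelon form has 3 nonzero rows (pivots: X1,X2,X4)

3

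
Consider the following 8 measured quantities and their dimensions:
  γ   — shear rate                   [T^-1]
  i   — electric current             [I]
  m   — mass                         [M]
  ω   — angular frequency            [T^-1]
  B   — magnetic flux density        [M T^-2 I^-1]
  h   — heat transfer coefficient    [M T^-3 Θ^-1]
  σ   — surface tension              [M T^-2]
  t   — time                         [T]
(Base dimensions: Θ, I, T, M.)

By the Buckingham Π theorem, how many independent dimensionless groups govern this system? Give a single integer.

4

Exponent matrix [Θ,I,T,M] × [γ,i,m,ω,B,h,σ,t]:
  Θ: [ 0  0  0  0  0 -1  0  0]
  I: [ 0  1  0  0 -1  0  0  0]
  T: [-1  0  0 -1 -2 -3 -2  1]
  M: [ 0  0  1  0  1  1  1  0]
Row reduction gives pivot columns γ,i,m,h; rank = 4
n=8, r=4 ⇒ 4 dimensionless groups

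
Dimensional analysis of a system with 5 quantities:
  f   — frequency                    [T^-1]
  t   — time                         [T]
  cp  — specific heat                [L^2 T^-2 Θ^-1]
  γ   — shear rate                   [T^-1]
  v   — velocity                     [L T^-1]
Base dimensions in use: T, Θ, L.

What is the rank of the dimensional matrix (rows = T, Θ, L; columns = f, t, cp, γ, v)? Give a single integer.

3

Write exponents as rows T,Θ,L / cols f,t,cp,γ,v:
  T: [-1  1 -2 -1 -1]
  Θ: [ 0  0 -1  0  0]
  L: [ 0  0  2  0  1]
Row reduction gives pivot columns f,cp,v; rank = 3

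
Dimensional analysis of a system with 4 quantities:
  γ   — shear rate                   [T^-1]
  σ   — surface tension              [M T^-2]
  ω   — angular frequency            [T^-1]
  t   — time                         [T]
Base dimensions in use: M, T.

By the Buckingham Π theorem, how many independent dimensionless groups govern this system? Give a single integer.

Dimensional matrix (M×T by γ×σ×ω×t):
  M: [ 0  1  0  0]
  T: [-1 -2 -1  1]
RREF → pivots at {γ,σ} ⇒ r = 2
4 vars − rank 2 = 2 Π groups

2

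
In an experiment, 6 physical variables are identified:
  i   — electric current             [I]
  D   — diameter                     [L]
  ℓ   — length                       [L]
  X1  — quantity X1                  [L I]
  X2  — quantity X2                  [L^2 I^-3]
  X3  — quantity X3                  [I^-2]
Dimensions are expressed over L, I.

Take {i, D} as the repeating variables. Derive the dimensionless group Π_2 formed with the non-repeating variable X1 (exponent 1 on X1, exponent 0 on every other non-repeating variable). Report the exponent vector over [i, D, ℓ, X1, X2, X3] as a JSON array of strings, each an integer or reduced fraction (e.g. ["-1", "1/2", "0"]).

["-1", "-1", "0", "1", "0", "0"]

Exponent matrix [L,I] × [i,D,ℓ,X1,X2,X3]:
  L: [ 0  1  1  1  2  0]
  I: [ 1  0  0  1 -3 -2]
RREF → pivots at {i,D} ⇒ r = 2
Pivot set = {i,D}, free = {ℓ,X1,X2,X3}
RREF:
  r0: [   1    0    0    1   -3   -2]
  r1: [   0    1    1    1    2    0]
Fix exponent of X1 at 1, ℓ at 0, X2 at 0, X3 at 0; solve each RREF row for its pivot's exponent:
  r0: exp(i) + (1)·1 = 0 ⇒ exp(i) = -1
  r1: exp(D) + (1)·1 = 0 ⇒ exp(D) = -1
Π_2 = i^-1 · D^-1 · X1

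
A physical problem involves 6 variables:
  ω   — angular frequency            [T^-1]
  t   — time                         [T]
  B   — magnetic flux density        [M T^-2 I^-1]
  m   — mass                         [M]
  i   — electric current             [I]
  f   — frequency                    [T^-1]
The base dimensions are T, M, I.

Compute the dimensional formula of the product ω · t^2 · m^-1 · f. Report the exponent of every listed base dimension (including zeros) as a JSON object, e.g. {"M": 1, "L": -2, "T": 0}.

Write exponents as rows T,M,I / cols ω,t,B,m,i,f:
  T: [-1  1 -2  0  0 -1]
  M: [ 0  0  1  1  0  0]
  I: [ 0  0 -1  0  1  0]
  [T]: (1)·-1+(2)·1+(-1)·0+(1)·-1 = 0
  [M]: (1)·0+(2)·0+(-1)·1+(1)·0 = -1
  [I]: (1)·0+(2)·0+(-1)·0+(1)·0 = 0
⇒ M^-1

{"T": 0, "M": -1, "I": 0}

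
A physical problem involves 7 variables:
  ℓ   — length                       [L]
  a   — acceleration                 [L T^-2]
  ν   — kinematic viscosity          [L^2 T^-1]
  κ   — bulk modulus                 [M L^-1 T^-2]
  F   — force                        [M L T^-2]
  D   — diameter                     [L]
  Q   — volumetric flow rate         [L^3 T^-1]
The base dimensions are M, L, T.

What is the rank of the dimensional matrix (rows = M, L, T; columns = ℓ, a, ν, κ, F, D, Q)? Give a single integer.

Dimensional matrix (M×L×T by ℓ×a×ν×κ×F×D×Q):
  M: [ 0  0  0  1  1  0  0]
  L: [ 1  1  2 -1  1  1  3]
  T: [ 0 -2 -1 -2 -2  0 -1]
Echelon form has 3 nonzero rows (pivots: ℓ,a,κ)

3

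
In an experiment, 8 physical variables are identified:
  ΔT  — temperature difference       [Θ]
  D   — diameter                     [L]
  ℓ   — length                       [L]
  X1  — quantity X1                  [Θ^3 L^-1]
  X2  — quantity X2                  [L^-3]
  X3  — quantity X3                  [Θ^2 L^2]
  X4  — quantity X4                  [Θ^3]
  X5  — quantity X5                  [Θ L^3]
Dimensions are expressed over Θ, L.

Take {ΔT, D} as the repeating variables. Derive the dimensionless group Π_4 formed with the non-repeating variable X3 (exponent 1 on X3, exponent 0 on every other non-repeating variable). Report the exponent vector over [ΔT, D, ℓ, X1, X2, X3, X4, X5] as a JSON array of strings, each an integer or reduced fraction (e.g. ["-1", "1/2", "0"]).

Dimensional matrix (Θ×L by ΔT×D×ℓ×X1×X2×X3×X4×X5):
  Θ: [ 1  0  0  3  0  2  3  1]
  L: [ 0  1  1 -1 -3  2  0  3]
Row reduction gives pivot columns ΔT,D; rank = 2
Pivot set = {ΔT,D}, free = {ℓ,X1,X2,X3,X4,X5}
RREF:
  r0: [   1    0    0    3    0    2    3    1]
  r1: [   0    1    1   -1   -3    2    0    3]
Fix exponent of X3 at 1, ℓ at 0, X1 at 0, X2 at 0, X4 at 0, X5 at 0; solve each RREF row for its pivot's exponent:
  r0: exp(ΔT) + (2)·1 = 0 ⇒ exp(ΔT) = -2
  r1: exp(D) + (2)·1 = 0 ⇒ exp(D) = -2
Π_4 = ΔT^-2 · D^-2 · X3

["-2", "-2", "0", "0", "0", "1", "0", "0"]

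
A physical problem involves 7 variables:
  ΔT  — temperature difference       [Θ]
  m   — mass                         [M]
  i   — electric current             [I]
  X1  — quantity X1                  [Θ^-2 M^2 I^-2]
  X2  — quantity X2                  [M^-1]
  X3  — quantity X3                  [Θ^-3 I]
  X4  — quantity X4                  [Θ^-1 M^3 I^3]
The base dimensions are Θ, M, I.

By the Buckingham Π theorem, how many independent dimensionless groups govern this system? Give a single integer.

4

Write exponents as rows Θ,M,I / cols ΔT,m,i,X1,X2,X3,X4:
  Θ: [ 1  0  0 -2  0 -3 -1]
  M: [ 0  1  0  2 -1  0  3]
  I: [ 0  0  1 -2  0  1  3]
Echelon form has 3 nonzero rows (pivots: ΔT,m,i)
7 vars − rank 3 = 4 Π groups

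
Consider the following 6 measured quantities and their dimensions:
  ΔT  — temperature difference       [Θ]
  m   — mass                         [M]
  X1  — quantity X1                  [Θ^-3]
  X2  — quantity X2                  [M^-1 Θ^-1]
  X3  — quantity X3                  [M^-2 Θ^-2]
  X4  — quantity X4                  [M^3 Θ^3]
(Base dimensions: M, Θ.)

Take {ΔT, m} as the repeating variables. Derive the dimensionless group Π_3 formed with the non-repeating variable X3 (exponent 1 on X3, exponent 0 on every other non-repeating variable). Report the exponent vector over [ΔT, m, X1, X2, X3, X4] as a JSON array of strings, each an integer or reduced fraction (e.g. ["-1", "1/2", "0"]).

Dimensional matrix (M×Θ by ΔT×m×X1×X2×X3×X4):
  M: [ 0  1  0 -1 -2  3]
  Θ: [ 1  0 -3 -1 -2  3]
RREF → pivots at {ΔT,m} ⇒ r = 2
Pivot set = {ΔT,m}, free = {X1,X2,X3,X4}
RREF:
  r0: [   1    0   -3   -1   -2    3]
  r1: [   0    1    0   -1   -2    3]
Fix exponent of X3 at 1, X1 at 0, X2 at 0, X4 at 0; solve each RREF row for its pivot's exponent:
  r0: exp(ΔT) + (-2)·1 = 0 ⇒ exp(ΔT) = 2
  r1: exp(m) + (-2)·1 = 0 ⇒ exp(m) = 2
Π_3 = ΔT^2 · m^2 · X3

["2", "2", "0", "0", "1", "0"]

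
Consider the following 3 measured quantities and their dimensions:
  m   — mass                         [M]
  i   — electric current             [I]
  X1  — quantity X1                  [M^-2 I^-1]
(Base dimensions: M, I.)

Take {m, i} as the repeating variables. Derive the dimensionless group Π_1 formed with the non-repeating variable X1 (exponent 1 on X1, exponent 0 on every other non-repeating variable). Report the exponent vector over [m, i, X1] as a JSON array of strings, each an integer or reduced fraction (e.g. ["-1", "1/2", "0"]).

["2", "1", "1"]

Dimensional matrix (M×I by m×i×X1):
  M: [ 1  0 -2]
  I: [ 0  1 -1]
Echelon form has 2 nonzero rows (pivots: m,i)
Pivot set = {m,i}, free = {X1}
RREF:
  r0: [   1    0   -2]
  r1: [   0    1   -1]
Fix exponent of X1 at 1; solve each RREF row for its pivot's exponent:
  r0: exp(m) + (-2)·1 = 0 ⇒ exp(m) = 2
  r1: exp(i) + (-1)·1 = 0 ⇒ exp(i) = 1
Π_1 = m^2 · i · X1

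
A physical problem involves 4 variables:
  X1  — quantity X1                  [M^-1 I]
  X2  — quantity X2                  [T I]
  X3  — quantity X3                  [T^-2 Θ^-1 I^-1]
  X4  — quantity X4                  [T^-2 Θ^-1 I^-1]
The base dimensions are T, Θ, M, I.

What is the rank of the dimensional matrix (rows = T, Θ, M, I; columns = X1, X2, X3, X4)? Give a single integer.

Write exponents as rows T,Θ,M,I / cols X1,X2,X3,X4:
  T: [ 0  1 -2 -2]
  Θ: [ 0  0 -1 -1]
  M: [-1  0  0  0]
  I: [ 1  1 -1 -1]
RREF → pivots at {X1,X2,X3} ⇒ r = 3

3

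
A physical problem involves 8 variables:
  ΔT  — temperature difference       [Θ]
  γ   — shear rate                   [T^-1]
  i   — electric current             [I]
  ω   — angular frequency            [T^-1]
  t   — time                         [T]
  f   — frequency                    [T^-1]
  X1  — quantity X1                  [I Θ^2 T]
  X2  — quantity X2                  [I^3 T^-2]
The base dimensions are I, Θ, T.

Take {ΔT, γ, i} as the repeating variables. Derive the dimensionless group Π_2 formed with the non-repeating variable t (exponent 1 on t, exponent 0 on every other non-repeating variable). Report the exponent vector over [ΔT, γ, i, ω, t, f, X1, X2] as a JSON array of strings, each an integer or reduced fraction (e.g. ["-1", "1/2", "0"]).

["0", "1", "0", "0", "1", "0", "0", "0"]

Dimensional matrix (I×Θ×T by ΔT×γ×i×ω×t×f×X1×X2):
  I: [ 0  0  1  0  0  0  1  3]
  Θ: [ 1  0  0  0  0  0  2  0]
  T: [ 0 -1  0 -1  1 -1  1 -2]
Row reduction gives pivot columns ΔT,γ,i; rank = 3
Repeat: ΔT,γ,i; free: ω,t,f,X1,X2
RREF:
  r0: [   1    0    0    0    0    0    2    0]
  r1: [   0    1    0    1   -1    1   -1    2]
  r2: [   0    0    1    0    0    0    1    3]
Fix exponent of t at 1, ω at 0, f at 0, X1 at 0, X2 at 0; solve each RREF row for its pivot's exponent:
  r0: exp(ΔT) + (0)·1 = 0 ⇒ exp(ΔT) = 0
  r1: exp(γ) + (-1)·1 = 0 ⇒ exp(γ) = 1
  r2: exp(i) + (0)·1 = 0 ⇒ exp(i) = 0
Π_2 = γ · t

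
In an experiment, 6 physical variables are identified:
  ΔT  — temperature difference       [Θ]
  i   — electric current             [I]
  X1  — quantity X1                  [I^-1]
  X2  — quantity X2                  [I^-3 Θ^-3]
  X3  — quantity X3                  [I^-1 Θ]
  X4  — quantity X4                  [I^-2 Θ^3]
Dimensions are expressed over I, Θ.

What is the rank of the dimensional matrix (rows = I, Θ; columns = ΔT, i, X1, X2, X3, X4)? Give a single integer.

Exponent matrix [I,Θ] × [ΔT,i,X1,X2,X3,X4]:
  I: [ 0  1 -1 -3 -1 -2]
  Θ: [ 1  0  0 -3  1  3]
RREF → pivots at {ΔT,i} ⇒ r = 2

2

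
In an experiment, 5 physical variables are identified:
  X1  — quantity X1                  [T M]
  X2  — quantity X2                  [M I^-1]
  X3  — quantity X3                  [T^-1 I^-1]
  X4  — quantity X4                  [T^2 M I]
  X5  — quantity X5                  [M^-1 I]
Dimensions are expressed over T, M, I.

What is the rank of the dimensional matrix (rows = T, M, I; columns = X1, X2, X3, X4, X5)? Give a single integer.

Exponent matrix [T,M,I] × [X1,X2,X3,X4,X5]:
  T: [ 1  0 -1  2  0]
  M: [ 1  1  0  1 -1]
  I: [ 0 -1 -1  1  1]
Echelon form has 2 nonzero rows (pivots: X1,X2)

2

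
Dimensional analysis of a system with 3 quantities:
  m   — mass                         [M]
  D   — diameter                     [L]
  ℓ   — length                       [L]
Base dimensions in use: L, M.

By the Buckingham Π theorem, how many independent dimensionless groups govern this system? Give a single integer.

Exponent matrix [L,M] × [m,D,ℓ]:
  L: [ 0  1  1]
  M: [ 1  0  0]
Row reduction gives pivot columns m,D; rank = 2
n=3, r=2 ⇒ 1 dimensionless group

1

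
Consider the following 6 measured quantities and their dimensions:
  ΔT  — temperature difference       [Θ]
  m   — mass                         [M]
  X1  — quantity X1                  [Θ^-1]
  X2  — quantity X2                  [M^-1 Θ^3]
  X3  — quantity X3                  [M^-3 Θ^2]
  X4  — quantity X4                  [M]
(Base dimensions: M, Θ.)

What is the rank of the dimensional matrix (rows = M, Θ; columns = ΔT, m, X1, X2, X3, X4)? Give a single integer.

Write exponents as rows M,Θ / cols ΔT,m,X1,X2,X3,X4:
  M: [ 0  1  0 -1 -3  1]
  Θ: [ 1  0 -1  3  2  0]
Row reduction gives pivot columns ΔT,m; rank = 2

2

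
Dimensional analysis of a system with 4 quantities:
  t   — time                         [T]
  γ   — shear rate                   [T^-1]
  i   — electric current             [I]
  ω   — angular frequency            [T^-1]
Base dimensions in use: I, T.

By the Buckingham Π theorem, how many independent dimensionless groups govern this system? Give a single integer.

2

Write exponents as rows I,T / cols t,γ,i,ω:
  I: [ 0  0  1  0]
  T: [ 1 -1  0 -1]
RREF → pivots at {t,i} ⇒ r = 2
n=4, r=2 ⇒ 2 dimensionless groups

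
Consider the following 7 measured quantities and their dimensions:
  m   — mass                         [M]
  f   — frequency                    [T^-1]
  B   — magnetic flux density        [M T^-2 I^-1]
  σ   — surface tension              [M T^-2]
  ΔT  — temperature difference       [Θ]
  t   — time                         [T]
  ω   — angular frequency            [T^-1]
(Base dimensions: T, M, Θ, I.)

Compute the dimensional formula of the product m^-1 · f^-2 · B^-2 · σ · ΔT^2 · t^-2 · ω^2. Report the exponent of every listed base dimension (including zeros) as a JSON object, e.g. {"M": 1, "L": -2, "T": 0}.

{"T": 0, "M": -2, "Θ": 2, "I": 2}

Exponent matrix [T,M,Θ,I] × [m,f,B,σ,ΔT,t,ω]:
  T: [ 0 -1 -2 -2  0  1 -1]
  M: [ 1  0  1  1  0  0  0]
  Θ: [ 0  0  0  0  1  0  0]
  I: [ 0  0 -1  0  0  0  0]
  [T]: (-1)·0+(-2)·-1+(-2)·-2+(1)·-2+(2)·0+(-2)·1+(2)·-1 = 0
  [M]: (-1)·1+(-2)·0+(-2)·1+(1)·1+(2)·0+(-2)·0+(2)·0 = -2
  [Θ]: (-1)·0+(-2)·0+(-2)·0+(1)·0+(2)·1+(-2)·0+(2)·0 = 2
  [I]: (-1)·0+(-2)·0+(-2)·-1+(1)·0+(2)·0+(-2)·0+(2)·0 = 2
⇒ M^-2 Θ^2 I^2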